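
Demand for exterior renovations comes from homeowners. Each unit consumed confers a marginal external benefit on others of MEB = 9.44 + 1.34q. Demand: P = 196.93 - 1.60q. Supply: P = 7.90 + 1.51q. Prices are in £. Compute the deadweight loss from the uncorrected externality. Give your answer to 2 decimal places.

Market equilibrium (private): 7.90 + 1.51q = 196.93 - 1.60q → q_m = 60.7814.
Social marginal benefit = demand + MEB = 206.37 - 0.26q.
Set SMB = MC: 206.37 - 0.26q = 7.90 + 1.51q → q* = 112.1299.
Between q* and q_m the wedge SMB − MC runs linearly from 0 to MEB(q_m), so the loss is a triangle.
DWL = ½ × 51.3485 × 90.8870 = 2333.4556.

DWL = £2333.46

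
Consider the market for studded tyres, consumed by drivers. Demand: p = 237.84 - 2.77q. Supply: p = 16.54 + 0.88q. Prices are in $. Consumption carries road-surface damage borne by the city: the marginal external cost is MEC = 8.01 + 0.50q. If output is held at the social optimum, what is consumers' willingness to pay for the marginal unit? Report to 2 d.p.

P = $95.48

Social marginal benefit = demand − MEC = 229.83 - 3.27q.
Set SMB = MC: 229.83 - 3.27q = 16.54 + 0.88q → q* = 51.3952.
Consumer price on the demand curve at q*: 237.84 − 2.77×51.3952 = 95.4753.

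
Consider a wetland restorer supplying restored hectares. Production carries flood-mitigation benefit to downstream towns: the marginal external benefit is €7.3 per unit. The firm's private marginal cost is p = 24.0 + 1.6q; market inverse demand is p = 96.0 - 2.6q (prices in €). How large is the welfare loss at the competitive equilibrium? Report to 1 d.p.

Market equilibrium (private): 24.0 + 1.6q = 96.0 - 2.6q → q_m = 17.1429.
Social marginal cost = private MC − MEB = 16.7 + 1.6q.
Set SMC = demand: 16.7 + 1.6q = 96.0 - 2.6q → q* = 18.8810.
Height of the DWL triangle at q_m is demand(q_m) − SMC(q_m) = MEB(q_m) = 7.3000.
DWL = ½ × 1.7381 × 7.3000 = 6.3441.

DWL = €6.3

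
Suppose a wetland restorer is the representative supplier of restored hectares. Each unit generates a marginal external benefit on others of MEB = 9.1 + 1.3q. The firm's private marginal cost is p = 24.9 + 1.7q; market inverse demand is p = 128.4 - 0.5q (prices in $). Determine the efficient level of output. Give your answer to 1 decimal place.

q* = 125.1

Social marginal cost = private MC − MEB = 15.8 + 0.4q.
Set SMC = demand: 15.8 + 0.4q = 128.4 - 0.5q → q* = 125.1111.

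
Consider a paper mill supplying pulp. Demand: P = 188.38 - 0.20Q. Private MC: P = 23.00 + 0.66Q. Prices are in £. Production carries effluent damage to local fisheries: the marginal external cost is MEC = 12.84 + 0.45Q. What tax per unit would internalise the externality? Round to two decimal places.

Social marginal cost = private MC + MEC = 35.84 + 1.11Q.
Set SMC = demand: 35.84 + 1.11Q = 188.38 - 0.20Q → Q* = 116.4427.
The Pigouvian tax equals MEC at Q*: 12.84 + 0.45×116.4427 = 65.2392.

tax = £65.24 per unit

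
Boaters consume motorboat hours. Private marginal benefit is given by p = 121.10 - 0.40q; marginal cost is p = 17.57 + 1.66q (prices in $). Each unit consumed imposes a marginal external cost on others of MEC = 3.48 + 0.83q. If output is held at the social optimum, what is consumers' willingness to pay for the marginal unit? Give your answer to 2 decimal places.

Social marginal benefit = demand − MEC = 117.62 - 1.23q.
Set SMB = MC: 117.62 - 1.23q = 17.57 + 1.66q → q* = 34.6194.
Consumer price on the demand curve at q*: 121.10 − 0.40×34.6194 = 107.2522.

P = $107.25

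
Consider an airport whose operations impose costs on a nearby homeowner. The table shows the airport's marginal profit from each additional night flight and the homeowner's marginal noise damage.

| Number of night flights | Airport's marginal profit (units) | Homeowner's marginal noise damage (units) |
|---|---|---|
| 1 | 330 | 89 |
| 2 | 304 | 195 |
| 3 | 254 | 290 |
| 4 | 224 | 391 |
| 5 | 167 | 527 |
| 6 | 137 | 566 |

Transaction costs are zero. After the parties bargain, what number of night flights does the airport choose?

2

Bargaining reaches the level where marginal profit last exceeds marginal noise damage.
That holds through level 2 (304 ≥ 195) but not at 3 (254 < 290).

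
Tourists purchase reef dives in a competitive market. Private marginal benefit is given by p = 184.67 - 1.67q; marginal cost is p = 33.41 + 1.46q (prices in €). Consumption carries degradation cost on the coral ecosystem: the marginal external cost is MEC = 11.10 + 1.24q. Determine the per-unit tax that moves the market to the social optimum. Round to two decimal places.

Social marginal benefit = demand − MEC = 173.57 - 2.91q.
Set SMB = MC: 173.57 - 2.91q = 33.41 + 1.46q → q* = 32.0732.
The Pigouvian tax equals MEC at q*: 11.10 + 1.24×32.0732 = 50.8708.

tax = €50.87 per unit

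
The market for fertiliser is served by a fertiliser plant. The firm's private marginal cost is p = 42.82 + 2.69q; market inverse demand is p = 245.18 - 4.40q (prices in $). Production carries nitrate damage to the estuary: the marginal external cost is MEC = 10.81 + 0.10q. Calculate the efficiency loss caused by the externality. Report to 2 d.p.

DWL = $12.98

Market equilibrium (private): 42.82 + 2.69q = 245.18 - 4.40q → q_m = 28.5416.
Social marginal cost = private MC + MEC = 53.63 + 2.79q.
Set SMC = demand: 53.63 + 2.79q = 245.18 - 4.40q → q* = 26.6412.
Between q* and q_m the wedge SMC − demand runs linearly from 0 to MEC(q_m), so the loss is a triangle.
DWL = ½ × 1.9004 × 13.6642 = 12.9837.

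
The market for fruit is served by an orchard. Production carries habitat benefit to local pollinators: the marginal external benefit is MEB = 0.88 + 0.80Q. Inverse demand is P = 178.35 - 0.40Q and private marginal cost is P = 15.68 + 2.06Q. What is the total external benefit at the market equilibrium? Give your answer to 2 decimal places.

1807.25

Market equilibrium (private): 15.68 + 2.06Q = 178.35 - 0.40Q → Q_m = 66.1260.
Total external benefit = ∫₀^{Q_m} (0.88 + 0.80Q) dQ = 0.88×66.1260 + ½×0.80×66.1260² = 1807.2500.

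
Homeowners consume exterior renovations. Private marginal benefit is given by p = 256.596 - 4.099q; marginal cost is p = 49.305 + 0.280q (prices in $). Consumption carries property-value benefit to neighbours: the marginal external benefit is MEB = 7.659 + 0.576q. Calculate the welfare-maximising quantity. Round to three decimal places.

Social marginal benefit = demand + MEB = 264.255 - 3.523q.
Set SMB = MC: 264.255 - 3.523q = 49.305 + 0.280q → q* = 56.5212.

q* = 56.521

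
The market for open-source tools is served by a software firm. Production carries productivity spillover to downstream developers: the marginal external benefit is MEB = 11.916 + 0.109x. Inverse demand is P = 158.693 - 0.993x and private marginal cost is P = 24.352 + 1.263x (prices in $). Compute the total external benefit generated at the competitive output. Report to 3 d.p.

Market equilibrium (private): 24.352 + 1.263x = 158.693 - 0.993x → x_m = 59.5483.
Total external benefit = ∫₀^{x_m} (11.916 + 0.109x) dx = 11.916×59.5483 + ½×0.109×59.5483² = 902.8345.

$902.835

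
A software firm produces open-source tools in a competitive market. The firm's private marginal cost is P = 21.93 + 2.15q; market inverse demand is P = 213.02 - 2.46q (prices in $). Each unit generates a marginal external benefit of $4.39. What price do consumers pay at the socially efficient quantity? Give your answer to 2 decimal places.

Social marginal cost = private MC − MEB = 17.54 + 2.15q.
Set SMC = demand: 17.54 + 2.15q = 213.02 - 2.46q → q* = 42.4035.
Consumer price on the demand curve at q*: 213.02 − 2.46×42.4035 = 108.7074.

P = $108.71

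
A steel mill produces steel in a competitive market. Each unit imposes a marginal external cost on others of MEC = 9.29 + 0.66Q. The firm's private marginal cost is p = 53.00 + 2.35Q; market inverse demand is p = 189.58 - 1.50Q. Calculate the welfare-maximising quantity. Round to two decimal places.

Q* = 28.22

Social marginal cost = private MC + MEC = 62.29 + 3.01Q.
Set SMC = demand: 62.29 + 3.01Q = 189.58 - 1.50Q → Q* = 28.2239.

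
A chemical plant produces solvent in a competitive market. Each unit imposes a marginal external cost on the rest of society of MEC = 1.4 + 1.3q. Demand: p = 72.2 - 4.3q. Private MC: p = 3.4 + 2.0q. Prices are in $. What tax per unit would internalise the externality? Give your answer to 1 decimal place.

tax = $12.9 per unit

Social marginal cost = private MC + MEC = 4.8 + 3.3q.
Set SMC = demand: 4.8 + 3.3q = 72.2 - 4.3q → q* = 8.8684.
The Pigouvian tax equals MEC at q*: 1.4 + 1.3×8.8684 = 12.9289.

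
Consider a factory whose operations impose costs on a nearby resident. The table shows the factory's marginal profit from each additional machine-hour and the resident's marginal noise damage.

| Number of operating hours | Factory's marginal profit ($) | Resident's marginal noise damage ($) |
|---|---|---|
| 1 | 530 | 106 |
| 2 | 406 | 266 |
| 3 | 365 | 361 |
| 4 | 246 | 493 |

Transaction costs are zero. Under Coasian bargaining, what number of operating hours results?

Bargaining reaches the level where marginal profit last exceeds marginal noise damage.
That holds through level 3 (365 ≥ 361) but not at 4 (246 < 493).

3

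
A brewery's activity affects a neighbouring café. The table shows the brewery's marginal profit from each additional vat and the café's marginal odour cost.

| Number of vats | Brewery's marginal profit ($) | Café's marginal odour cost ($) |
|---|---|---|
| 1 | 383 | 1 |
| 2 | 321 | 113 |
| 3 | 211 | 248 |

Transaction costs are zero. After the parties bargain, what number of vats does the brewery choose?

2

Bargaining reaches the level where marginal profit last exceeds marginal odour cost.
That holds through level 2 (321 ≥ 113) but not at 3 (211 < 248).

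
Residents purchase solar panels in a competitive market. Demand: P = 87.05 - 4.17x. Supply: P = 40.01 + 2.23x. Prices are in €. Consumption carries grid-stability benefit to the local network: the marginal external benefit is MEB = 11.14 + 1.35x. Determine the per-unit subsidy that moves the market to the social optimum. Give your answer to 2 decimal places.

Social marginal benefit = demand + MEB = 98.19 - 2.82x.
Set SMB = MC: 98.19 - 2.82x = 40.01 + 2.23x → x* = 11.5208.
The Pigouvian subsidy equals MEB at x*: 11.14 + 1.35×11.5208 = 26.6931.

subsidy = €26.69 per unit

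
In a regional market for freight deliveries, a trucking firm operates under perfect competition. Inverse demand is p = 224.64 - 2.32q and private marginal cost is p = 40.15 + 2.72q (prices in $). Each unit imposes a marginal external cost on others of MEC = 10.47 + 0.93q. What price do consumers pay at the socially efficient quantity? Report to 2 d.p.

P = $157.01

Social marginal cost = private MC + MEC = 50.62 + 3.65q.
Set SMC = demand: 50.62 + 3.65q = 224.64 - 2.32q → q* = 29.1491.
Consumer price on the demand curve at q*: 224.64 − 2.32×29.1491 = 157.0141.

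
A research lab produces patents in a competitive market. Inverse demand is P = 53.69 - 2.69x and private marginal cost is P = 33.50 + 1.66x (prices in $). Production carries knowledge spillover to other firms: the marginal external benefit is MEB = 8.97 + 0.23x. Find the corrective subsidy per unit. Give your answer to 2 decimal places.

subsidy = $10.60 per unit

Social marginal cost = private MC − MEB = 24.53 + 1.43x.
Set SMC = demand: 24.53 + 1.43x = 53.69 - 2.69x → x* = 7.0777.
The Pigouvian subsidy equals MEB at x*: 8.97 + 0.23×7.0777 = 10.5979.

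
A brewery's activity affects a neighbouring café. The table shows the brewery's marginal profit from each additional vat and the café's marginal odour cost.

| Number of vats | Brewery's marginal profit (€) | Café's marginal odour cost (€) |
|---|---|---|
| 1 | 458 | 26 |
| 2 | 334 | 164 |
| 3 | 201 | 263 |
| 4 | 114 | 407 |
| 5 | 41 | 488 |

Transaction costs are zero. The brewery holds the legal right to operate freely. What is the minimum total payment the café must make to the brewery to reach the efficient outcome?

Left alone the brewery would choose level 5 (marginal profit stays positive).
Efficient level: k* = 2 (marginal profit ≥ marginal odour cost through 2).
The café must at least cover the brewery's forgone profit from cutting 5→2: 201 + 114 + 41 = 356.

€356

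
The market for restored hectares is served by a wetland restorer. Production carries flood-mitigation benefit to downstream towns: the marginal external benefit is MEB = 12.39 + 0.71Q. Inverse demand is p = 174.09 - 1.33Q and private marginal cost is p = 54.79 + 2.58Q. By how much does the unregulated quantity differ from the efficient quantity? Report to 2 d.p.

Market equilibrium (private): 54.79 + 2.58Q = 174.09 - 1.33Q → Q_m = 30.5115.
Social marginal cost = private MC − MEB = 42.40 + 1.87Q.
Set SMC = demand: 42.40 + 1.87Q = 174.09 - 1.33Q → Q* = 41.1531.
Gap = |30.5115 − 41.1531| = 10.6416.

10.64 units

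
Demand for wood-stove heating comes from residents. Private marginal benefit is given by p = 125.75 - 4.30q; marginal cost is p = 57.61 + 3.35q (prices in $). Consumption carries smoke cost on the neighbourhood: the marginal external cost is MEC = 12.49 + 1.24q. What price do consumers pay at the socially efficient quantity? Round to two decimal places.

P = $98.83

Social marginal benefit = demand − MEC = 113.26 - 5.54q.
Set SMB = MC: 113.26 - 5.54q = 57.61 + 3.35q → q* = 6.2598.
Consumer price on the demand curve at q*: 125.75 − 4.30×6.2598 = 98.8329.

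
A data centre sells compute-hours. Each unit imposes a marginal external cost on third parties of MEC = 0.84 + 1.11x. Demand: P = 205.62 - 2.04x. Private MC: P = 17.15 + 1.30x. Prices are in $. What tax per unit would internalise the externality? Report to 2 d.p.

tax = $47.64 per unit

Social marginal cost = private MC + MEC = 17.99 + 2.41x.
Set SMC = demand: 17.99 + 2.41x = 205.62 - 2.04x → x* = 42.1640.
The Pigouvian tax equals MEC at x*: 0.84 + 1.11×42.1640 = 47.6420.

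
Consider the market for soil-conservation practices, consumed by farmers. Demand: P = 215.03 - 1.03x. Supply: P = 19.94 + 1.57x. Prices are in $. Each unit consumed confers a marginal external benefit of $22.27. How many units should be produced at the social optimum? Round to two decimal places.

Social marginal benefit = demand + MEB = 237.30 - 1.03x.
Set SMB = MC: 237.30 - 1.03x = 19.94 + 1.57x → x* = 83.6000.

x* = 83.60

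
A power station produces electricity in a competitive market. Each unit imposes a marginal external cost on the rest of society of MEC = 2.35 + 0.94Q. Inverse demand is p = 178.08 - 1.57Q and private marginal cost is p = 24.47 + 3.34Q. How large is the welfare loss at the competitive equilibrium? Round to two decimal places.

DWL = 86.20

Market equilibrium (private): 24.47 + 3.34Q = 178.08 - 1.57Q → Q_m = 31.2851.
Social marginal cost = private MC + MEC = 26.82 + 4.28Q.
Set SMC = demand: 26.82 + 4.28Q = 178.08 - 1.57Q → Q* = 25.8564.
The welfare-loss triangle has base |Q_m − Q*| and height MEC(Q_m) (the vertical gap between SMC and demand is zero at Q* and MEC at Q_m).
DWL = ½ × 5.4287 × 31.7580 = 86.2023.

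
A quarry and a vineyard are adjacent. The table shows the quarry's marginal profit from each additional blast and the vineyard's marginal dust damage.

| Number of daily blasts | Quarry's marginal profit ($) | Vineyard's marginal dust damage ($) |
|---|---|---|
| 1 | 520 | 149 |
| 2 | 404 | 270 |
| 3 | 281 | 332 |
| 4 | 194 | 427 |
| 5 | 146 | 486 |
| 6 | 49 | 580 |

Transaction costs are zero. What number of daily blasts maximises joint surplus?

Bargaining reaches the level where marginal profit last exceeds marginal dust damage.
That holds through level 2 (404 ≥ 270) but not at 3 (281 < 332).

2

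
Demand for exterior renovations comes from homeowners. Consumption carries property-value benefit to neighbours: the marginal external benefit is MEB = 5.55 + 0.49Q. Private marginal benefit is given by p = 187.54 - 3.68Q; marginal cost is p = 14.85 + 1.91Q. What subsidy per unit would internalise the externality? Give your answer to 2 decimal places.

subsidy = 22.68 per unit

Social marginal benefit = demand + MEB = 193.09 - 3.19Q.
Set SMB = MC: 193.09 - 3.19Q = 14.85 + 1.91Q → Q* = 34.9490.
The Pigouvian subsidy equals MEB at Q*: 5.55 + 0.49×34.9490 = 22.6750.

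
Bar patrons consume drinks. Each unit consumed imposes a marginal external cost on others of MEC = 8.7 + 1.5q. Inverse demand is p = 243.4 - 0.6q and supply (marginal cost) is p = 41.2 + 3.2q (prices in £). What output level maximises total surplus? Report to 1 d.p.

Social marginal benefit = demand − MEC = 234.7 - 2.1q.
Set SMB = MC: 234.7 - 2.1q = 41.2 + 3.2q → q* = 36.5094.

q* = 36.5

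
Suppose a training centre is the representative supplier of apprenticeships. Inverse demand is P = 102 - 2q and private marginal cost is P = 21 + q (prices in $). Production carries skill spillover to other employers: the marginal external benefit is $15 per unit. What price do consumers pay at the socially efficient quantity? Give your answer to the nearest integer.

Social marginal cost = private MC − MEB = 6 + q.
Set SMC = demand: 6 + q = 102 - 2q → q* = 32.0000.
Consumer price on the demand curve at q*: 102 − 2×32.0000 = 38.0000.

P = $38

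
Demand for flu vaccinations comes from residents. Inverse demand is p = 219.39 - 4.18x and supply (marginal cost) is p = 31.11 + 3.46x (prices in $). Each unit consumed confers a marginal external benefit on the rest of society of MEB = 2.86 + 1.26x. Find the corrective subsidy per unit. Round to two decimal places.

subsidy = $40.61 per unit

Social marginal benefit = demand + MEB = 222.25 - 2.92x.
Set SMB = MC: 222.25 - 2.92x = 31.11 + 3.46x → x* = 29.9592.
The Pigouvian subsidy equals MEB at x*: 2.86 + 1.26×29.9592 = 40.6086.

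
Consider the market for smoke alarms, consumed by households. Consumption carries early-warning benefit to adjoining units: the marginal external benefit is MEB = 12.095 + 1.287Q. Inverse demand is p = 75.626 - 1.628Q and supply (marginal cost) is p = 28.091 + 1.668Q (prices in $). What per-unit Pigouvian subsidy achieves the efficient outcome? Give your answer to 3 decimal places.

subsidy = $50.295 per unit

Social marginal benefit = demand + MEB = 87.721 - 0.341Q.
Set SMB = MC: 87.721 - 0.341Q = 28.091 + 1.668Q → Q* = 29.6814.
The Pigouvian subsidy equals MEB at Q*: 12.095 + 1.287×29.6814 = 50.2950.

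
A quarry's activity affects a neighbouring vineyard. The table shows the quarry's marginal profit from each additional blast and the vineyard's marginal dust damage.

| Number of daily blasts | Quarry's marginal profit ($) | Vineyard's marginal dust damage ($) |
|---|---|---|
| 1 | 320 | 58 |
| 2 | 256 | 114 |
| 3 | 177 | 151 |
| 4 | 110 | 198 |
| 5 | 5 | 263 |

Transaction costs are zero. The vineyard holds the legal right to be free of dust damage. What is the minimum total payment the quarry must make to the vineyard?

$323

Efficient level: marginal profit ≥ marginal dust damage through level 3, so k* = 3.
With the vineyard holding the right, the quarry must at least compensate total damage at k*: 58 + 114 + 151 = 323.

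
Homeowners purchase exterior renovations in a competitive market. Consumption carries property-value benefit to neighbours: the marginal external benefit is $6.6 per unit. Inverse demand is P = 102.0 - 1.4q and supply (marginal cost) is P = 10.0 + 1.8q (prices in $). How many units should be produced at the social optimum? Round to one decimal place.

Social marginal benefit = demand + MEB = 108.6 - 1.4q.
Set SMB = MC: 108.6 - 1.4q = 10.0 + 1.8q → q* = 30.8125.

q* = 30.8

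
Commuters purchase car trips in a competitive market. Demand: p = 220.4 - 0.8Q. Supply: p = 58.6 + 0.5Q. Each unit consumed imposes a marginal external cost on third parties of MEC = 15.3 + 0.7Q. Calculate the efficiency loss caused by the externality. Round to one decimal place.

Market equilibrium (private): 58.6 + 0.5Q = 220.4 - 0.8Q → Q_m = 124.4615.
Social marginal benefit = demand − MEC = 205.1 - 1.5Q.
Set SMB = MC: 205.1 - 1.5Q = 58.6 + 0.5Q → Q* = 73.2500.
The welfare-loss triangle has base |Q_m − Q*| and height MEC(Q_m) (the vertical gap between SMB and MC is zero at Q* and MEC at Q_m).
DWL = ½ × 51.2115 × 102.4231 = 2622.6203.

DWL = 2622.6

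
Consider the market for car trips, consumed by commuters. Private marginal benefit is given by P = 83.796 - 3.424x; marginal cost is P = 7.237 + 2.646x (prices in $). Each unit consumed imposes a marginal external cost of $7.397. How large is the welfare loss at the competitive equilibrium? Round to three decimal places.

Market equilibrium (private): 7.237 + 2.646x = 83.796 - 3.424x → x_m = 12.6127.
Social marginal benefit = demand − MEC = 76.399 - 3.424x.
Set SMB = MC: 76.399 - 3.424x = 7.237 + 2.646x → x* = 11.3941.
The welfare-loss triangle has base |x_m − x*| and height MEC(x_m) (the vertical gap between SMB and MC is zero at x* and MEC at x_m).
DWL = ½ × 1.2186 × 7.3970 = 4.5070.

DWL = $4.507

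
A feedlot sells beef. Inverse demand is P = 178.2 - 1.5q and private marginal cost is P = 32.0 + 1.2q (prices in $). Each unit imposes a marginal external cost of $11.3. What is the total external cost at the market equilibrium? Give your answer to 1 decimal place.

Market equilibrium (private): 32.0 + 1.2q = 178.2 - 1.5q → q_m = 54.1481.
Total external cost = MEC × q_m = 11.3 × 54.1481 = 611.8735.

$611.9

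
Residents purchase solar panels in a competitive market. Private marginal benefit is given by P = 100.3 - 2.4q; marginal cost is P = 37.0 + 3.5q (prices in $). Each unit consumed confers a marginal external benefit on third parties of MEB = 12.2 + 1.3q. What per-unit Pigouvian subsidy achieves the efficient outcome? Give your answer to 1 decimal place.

Social marginal benefit = demand + MEB = 112.5 - 1.1q.
Set SMB = MC: 112.5 - 1.1q = 37.0 + 3.5q → q* = 16.4130.
The Pigouvian subsidy equals MEB at q*: 12.2 + 1.3×16.4130 = 33.5369.

subsidy = $33.5 per unit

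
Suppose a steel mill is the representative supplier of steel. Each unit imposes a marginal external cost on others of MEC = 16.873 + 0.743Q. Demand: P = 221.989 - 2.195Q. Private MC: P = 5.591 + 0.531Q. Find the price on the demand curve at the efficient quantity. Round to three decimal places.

P = 95.740

Social marginal cost = private MC + MEC = 22.464 + 1.274Q.
Set SMC = demand: 22.464 + 1.274Q = 221.989 - 2.195Q → Q* = 57.5166.
Consumer price on the demand curve at Q*: 221.989 − 2.195×57.5166 = 95.7401.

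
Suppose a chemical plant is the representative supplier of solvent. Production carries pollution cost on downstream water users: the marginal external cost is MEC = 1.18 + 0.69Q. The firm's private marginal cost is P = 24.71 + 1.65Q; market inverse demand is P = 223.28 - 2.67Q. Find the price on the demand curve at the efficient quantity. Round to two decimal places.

P = 118.08

Social marginal cost = private MC + MEC = 25.89 + 2.34Q.
Set SMC = demand: 25.89 + 2.34Q = 223.28 - 2.67Q → Q* = 39.3992.
Consumer price on the demand curve at Q*: 223.28 − 2.67×39.3992 = 118.0841.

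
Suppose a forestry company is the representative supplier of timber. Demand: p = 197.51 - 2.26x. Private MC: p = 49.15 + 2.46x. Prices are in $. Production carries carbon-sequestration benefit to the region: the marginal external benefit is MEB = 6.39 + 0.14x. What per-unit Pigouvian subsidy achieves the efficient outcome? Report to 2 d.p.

subsidy = $11.12 per unit

Social marginal cost = private MC − MEB = 42.76 + 2.32x.
Set SMC = demand: 42.76 + 2.32x = 197.51 - 2.26x → x* = 33.7882.
The Pigouvian subsidy equals MEB at x*: 6.39 + 0.14×33.7882 = 11.1203.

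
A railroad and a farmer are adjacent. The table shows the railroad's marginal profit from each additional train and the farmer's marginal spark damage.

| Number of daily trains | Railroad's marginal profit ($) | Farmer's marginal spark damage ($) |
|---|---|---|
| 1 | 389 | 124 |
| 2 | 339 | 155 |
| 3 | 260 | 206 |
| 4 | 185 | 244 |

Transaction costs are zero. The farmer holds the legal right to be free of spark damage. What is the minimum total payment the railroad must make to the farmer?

$485

Efficient level: marginal profit ≥ marginal spark damage through level 3, so k* = 3.
With the farmer holding the right, the railroad must at least compensate total damage at k*: 124 + 155 + 206 = 485.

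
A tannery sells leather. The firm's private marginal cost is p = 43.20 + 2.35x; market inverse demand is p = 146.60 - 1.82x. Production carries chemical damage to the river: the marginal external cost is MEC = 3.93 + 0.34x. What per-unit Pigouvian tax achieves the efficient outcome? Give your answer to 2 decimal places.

tax = 11.43 per unit

Social marginal cost = private MC + MEC = 47.13 + 2.69x.
Set SMC = demand: 47.13 + 2.69x = 146.60 - 1.82x → x* = 22.0554.
The Pigouvian tax equals MEC at x*: 3.93 + 0.34×22.0554 = 11.4288.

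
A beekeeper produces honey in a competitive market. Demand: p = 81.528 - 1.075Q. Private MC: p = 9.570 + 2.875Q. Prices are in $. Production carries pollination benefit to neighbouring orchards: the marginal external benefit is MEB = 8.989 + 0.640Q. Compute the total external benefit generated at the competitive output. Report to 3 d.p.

$269.952

Market equilibrium (private): 9.570 + 2.875Q = 81.528 - 1.075Q → Q_m = 18.2172.
Total external benefit = ∫₀^{Q_m} (8.989 + 0.640Q) dQ = 8.989×18.2172 + ½×0.640×18.2172² = 269.9517.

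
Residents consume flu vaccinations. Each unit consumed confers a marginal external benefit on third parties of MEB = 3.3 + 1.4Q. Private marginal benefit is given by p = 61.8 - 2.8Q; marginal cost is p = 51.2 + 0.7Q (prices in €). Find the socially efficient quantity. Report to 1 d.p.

Q* = 6.6

Social marginal benefit = demand + MEB = 65.1 - 1.4Q.
Set SMB = MC: 65.1 - 1.4Q = 51.2 + 0.7Q → Q* = 6.6190.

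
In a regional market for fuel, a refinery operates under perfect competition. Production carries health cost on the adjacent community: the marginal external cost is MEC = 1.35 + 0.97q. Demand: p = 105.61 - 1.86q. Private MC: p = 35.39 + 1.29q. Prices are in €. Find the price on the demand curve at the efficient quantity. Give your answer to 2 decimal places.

P = €74.52

Social marginal cost = private MC + MEC = 36.74 + 2.26q.
Set SMC = demand: 36.74 + 2.26q = 105.61 - 1.86q → q* = 16.7160.
Consumer price on the demand curve at q*: 105.61 − 1.86×16.7160 = 74.5182.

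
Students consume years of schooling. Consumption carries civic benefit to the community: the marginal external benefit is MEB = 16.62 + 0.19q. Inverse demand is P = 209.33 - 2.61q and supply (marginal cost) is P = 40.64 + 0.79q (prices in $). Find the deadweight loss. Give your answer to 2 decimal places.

DWL = $105.68

Market equilibrium (private): 40.64 + 0.79q = 209.33 - 2.61q → q_m = 49.6147.
Social marginal benefit = demand + MEB = 225.95 - 2.42q.
Set SMB = MC: 225.95 - 2.42q = 40.64 + 0.79q → q* = 57.7290.
Height of the DWL triangle at q_m is SMB(q_m) − MC(q_m) = MEB(q_m) = 26.0468.
DWL = ½ × 8.1143 × 26.0468 = 105.6758.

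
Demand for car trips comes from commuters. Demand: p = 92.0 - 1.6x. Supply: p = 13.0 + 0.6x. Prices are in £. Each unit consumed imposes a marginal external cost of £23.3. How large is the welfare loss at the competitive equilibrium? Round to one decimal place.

DWL = £123.4

Market equilibrium (private): 13.0 + 0.6x = 92.0 - 1.6x → x_m = 35.9091.
Social marginal benefit = demand − MEC = 68.7 - 1.6x.
Set SMB = MC: 68.7 - 1.6x = 13.0 + 0.6x → x* = 25.3182.
Height of the DWL triangle at x_m is MC(x_m) − SMB(x_m) = MEC(x_m) = 23.3000.
DWL = ½ × 10.5909 × 23.3000 = 123.3840.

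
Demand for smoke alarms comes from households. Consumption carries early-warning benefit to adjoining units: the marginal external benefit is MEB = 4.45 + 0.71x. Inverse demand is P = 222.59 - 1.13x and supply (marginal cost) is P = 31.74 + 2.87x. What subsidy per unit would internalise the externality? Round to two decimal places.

Social marginal benefit = demand + MEB = 227.04 - 0.42x.
Set SMB = MC: 227.04 - 0.42x = 31.74 + 2.87x → x* = 59.3617.
The Pigouvian subsidy equals MEB at x*: 4.45 + 0.71×59.3617 = 46.5968.

subsidy = 46.60 per unit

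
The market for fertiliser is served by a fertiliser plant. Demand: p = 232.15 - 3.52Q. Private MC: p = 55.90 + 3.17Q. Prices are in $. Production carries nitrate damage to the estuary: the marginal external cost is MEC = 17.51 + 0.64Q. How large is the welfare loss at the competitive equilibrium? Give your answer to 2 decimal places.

Market equilibrium (private): 55.90 + 3.17Q = 232.15 - 3.52Q → Q_m = 26.3453.
Social marginal cost = private MC + MEC = 73.41 + 3.81Q.
Set SMC = demand: 73.41 + 3.81Q = 232.15 - 3.52Q → Q* = 21.6562.
Height of the DWL triangle at Q_m is SMC(Q_m) − demand(Q_m) = MEC(Q_m) = 34.3710.
DWL = ½ × 4.6891 × 34.3710 = 80.5845.

DWL = $80.58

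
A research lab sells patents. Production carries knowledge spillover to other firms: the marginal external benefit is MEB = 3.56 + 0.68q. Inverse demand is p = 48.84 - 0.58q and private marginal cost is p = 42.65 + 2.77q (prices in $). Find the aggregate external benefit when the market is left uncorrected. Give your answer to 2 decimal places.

Market equilibrium (private): 42.65 + 2.77q = 48.84 - 0.58q → q_m = 1.8478.
Total external benefit = ∫₀^{q_m} (3.56 + 0.68q) dq = 3.56×1.8478 + ½×0.68×1.8478² = 7.7391.

$7.74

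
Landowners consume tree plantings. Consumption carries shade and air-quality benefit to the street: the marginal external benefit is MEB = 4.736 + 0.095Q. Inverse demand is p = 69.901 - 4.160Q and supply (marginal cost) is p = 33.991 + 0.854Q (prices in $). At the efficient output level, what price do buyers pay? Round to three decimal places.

Social marginal benefit = demand + MEB = 74.637 - 4.065Q.
Set SMB = MC: 74.637 - 4.065Q = 33.991 + 0.854Q → Q* = 8.2631.
Consumer price on the demand curve at Q*: 69.901 − 4.160×8.2631 = 35.5265.

P = $35.527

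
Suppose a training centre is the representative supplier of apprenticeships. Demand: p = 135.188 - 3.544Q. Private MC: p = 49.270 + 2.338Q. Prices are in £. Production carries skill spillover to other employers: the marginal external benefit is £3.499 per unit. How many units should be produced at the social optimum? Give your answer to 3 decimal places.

Q* = 15.202

Social marginal cost = private MC − MEB = 45.771 + 2.338Q.
Set SMC = demand: 45.771 + 2.338Q = 135.188 - 3.544Q → Q* = 15.2018.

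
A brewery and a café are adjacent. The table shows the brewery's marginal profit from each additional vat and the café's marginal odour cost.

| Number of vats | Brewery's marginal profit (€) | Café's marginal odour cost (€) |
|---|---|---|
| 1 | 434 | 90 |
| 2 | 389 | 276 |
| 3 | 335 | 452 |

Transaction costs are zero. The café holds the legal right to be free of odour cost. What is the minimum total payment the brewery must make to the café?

€366

Efficient level: marginal profit ≥ marginal odour cost through level 2, so k* = 2.
With the café holding the right, the brewery must at least compensate total damage at k*: 90 + 276 = 366.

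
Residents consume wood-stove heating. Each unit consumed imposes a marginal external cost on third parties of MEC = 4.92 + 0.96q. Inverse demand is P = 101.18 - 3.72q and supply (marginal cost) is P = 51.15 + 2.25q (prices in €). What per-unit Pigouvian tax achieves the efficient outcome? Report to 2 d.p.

Social marginal benefit = demand − MEC = 96.26 - 4.68q.
Set SMB = MC: 96.26 - 4.68q = 51.15 + 2.25q → q* = 6.5094.
The Pigouvian tax equals MEC at q*: 4.92 + 0.96×6.5094 = 11.1690.

tax = €11.17 per unit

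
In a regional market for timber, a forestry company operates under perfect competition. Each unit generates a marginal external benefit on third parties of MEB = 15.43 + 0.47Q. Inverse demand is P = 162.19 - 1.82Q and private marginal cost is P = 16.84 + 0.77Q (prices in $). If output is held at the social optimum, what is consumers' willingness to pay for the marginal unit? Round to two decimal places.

Social marginal cost = private MC − MEB = 1.41 + 0.30Q.
Set SMC = demand: 1.41 + 0.30Q = 162.19 - 1.82Q → Q* = 75.8396.
Consumer price on the demand curve at Q*: 162.19 − 1.82×75.8396 = 24.1619.

P = $24.16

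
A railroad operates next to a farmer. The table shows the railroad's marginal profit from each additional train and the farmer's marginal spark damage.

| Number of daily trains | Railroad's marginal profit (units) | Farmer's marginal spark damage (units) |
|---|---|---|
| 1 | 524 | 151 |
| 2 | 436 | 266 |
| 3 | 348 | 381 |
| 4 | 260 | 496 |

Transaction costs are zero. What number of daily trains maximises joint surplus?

2

Bargaining reaches the level where marginal profit last exceeds marginal spark damage.
That holds through level 2 (436 ≥ 266) but not at 3 (348 < 381).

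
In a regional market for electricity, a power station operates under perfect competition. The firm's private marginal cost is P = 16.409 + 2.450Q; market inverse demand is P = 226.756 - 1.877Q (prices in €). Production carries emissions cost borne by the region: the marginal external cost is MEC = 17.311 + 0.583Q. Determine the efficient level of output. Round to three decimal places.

Q* = 39.315

Social marginal cost = private MC + MEC = 33.720 + 3.033Q.
Set SMC = demand: 33.720 + 3.033Q = 226.756 - 1.877Q → Q* = 39.3149.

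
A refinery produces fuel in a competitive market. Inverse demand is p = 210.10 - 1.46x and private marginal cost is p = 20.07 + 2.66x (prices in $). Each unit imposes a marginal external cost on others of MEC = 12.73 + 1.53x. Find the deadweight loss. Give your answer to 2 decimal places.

DWL = $614.05

Market equilibrium (private): 20.07 + 2.66x = 210.10 - 1.46x → x_m = 46.1238.
Social marginal cost = private MC + MEC = 32.80 + 4.19x.
Set SMC = demand: 32.80 + 4.19x = 210.10 - 1.46x → x* = 31.3805.
Between x* and x_m the wedge SMC − demand runs linearly from 0 to MEC(x_m), so the loss is a triangle.
DWL = ½ × 14.7433 × 83.2994 = 614.0540.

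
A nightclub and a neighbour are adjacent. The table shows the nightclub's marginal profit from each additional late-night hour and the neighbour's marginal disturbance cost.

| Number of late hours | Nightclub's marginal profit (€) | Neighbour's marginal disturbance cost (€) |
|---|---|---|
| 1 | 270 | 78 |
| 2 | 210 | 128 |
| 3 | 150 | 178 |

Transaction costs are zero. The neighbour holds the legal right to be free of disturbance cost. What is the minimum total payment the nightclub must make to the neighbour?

Efficient level: marginal profit ≥ marginal disturbance cost through level 2, so k* = 2.
With the neighbour holding the right, the nightclub must at least compensate total damage at k*: 78 + 128 = 206.

€206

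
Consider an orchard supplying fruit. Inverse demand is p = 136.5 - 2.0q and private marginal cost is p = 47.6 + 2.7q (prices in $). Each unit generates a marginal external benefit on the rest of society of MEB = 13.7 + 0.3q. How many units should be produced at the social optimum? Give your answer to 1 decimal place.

Social marginal cost = private MC − MEB = 33.9 + 2.4q.
Set SMC = demand: 33.9 + 2.4q = 136.5 - 2.0q → q* = 23.3182.

q* = 23.3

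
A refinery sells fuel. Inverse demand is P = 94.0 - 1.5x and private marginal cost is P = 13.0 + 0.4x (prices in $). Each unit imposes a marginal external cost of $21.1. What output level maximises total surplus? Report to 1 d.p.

Social marginal cost = private MC + MEC = 34.1 + 0.4x.
Set SMC = demand: 34.1 + 0.4x = 94.0 - 1.5x → x* = 31.5263.

x* = 31.5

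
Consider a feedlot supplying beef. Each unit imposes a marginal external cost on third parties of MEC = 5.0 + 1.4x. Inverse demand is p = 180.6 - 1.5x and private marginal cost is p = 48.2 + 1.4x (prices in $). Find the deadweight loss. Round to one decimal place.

DWL = $552.3

Market equilibrium (private): 48.2 + 1.4x = 180.6 - 1.5x → x_m = 45.6552.
Social marginal cost = private MC + MEC = 53.2 + 2.8x.
Set SMC = demand: 53.2 + 2.8x = 180.6 - 1.5x → x* = 29.6279.
The loss is the area between SMC and demand from x* to x_m; with linear curves that's a triangle of height MEC(x_m).
DWL = ½ × 16.0273 × 68.9172 = 552.2783.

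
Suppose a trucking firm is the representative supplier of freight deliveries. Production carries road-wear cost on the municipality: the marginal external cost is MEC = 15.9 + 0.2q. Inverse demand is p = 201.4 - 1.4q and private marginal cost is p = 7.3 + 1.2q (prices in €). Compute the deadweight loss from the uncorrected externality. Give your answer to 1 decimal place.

DWL = €169.7

Market equilibrium (private): 7.3 + 1.2q = 201.4 - 1.4q → q_m = 74.6538.
Social marginal cost = private MC + MEC = 23.2 + 1.4q.
Set SMC = demand: 23.2 + 1.4q = 201.4 - 1.4q → q* = 63.6429.
The loss is the area between SMC and demand from q* to q_m; with linear curves that's a triangle of height MEC(q_m).
DWL = ½ × 11.0109 × 30.8308 = 169.7374.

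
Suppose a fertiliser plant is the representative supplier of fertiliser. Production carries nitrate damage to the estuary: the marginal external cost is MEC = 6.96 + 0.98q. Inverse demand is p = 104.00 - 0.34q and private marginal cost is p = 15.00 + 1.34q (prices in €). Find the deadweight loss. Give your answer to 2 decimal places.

Market equilibrium (private): 15.00 + 1.34q = 104.00 - 0.34q → q_m = 52.9762.
Social marginal cost = private MC + MEC = 21.96 + 2.32q.
Set SMC = demand: 21.96 + 2.32q = 104.00 - 0.34q → q* = 30.8421.
Height of the DWL triangle at q_m is SMC(q_m) − demand(q_m) = MEC(q_m) = 58.8767.
DWL = ½ × 22.1341 × 58.8767 = 651.5914.

DWL = €651.59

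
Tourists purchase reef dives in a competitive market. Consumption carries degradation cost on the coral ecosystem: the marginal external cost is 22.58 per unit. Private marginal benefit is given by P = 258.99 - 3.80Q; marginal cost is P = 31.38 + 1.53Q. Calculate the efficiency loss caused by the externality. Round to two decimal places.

Market equilibrium (private): 31.38 + 1.53Q = 258.99 - 3.80Q → Q_m = 42.7036.
Social marginal benefit = demand − MEC = 236.41 - 3.80Q.
Set SMB = MC: 236.41 - 3.80Q = 31.38 + 1.53Q → Q* = 38.4672.
Between Q* and Q_m the wedge MC − SMB runs linearly from 0 to MEC(Q_m), so the loss is a triangle.
DWL = ½ × 4.2364 × 22.5800 = 47.8290.

DWL = 47.83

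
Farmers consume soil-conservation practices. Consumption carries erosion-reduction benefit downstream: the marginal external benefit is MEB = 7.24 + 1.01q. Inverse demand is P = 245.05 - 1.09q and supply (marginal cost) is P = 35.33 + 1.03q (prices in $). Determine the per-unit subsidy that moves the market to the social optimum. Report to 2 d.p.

Social marginal benefit = demand + MEB = 252.29 - 0.08q.
Set SMB = MC: 252.29 - 0.08q = 35.33 + 1.03q → q* = 195.4595.
The Pigouvian subsidy equals MEB at q*: 7.24 + 1.01×195.4595 = 204.6541.

subsidy = $204.65 per unit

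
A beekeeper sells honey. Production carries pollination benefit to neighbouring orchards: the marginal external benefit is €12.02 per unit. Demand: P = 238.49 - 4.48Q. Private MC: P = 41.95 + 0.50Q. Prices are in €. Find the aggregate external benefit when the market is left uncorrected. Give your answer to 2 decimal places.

Market equilibrium (private): 41.95 + 0.50Q = 238.49 - 4.48Q → Q_m = 39.4659.
Total external benefit = MEB × Q_m = 12.02 × 39.4659 = 474.3801.

€474.38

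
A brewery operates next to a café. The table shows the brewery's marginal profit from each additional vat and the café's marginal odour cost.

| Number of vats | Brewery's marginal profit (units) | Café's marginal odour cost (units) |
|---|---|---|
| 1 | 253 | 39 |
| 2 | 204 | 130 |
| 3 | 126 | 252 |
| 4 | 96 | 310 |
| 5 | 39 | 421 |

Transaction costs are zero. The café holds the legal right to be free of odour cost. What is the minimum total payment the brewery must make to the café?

Efficient level: marginal profit ≥ marginal odour cost through level 2, so k* = 2.
With the café holding the right, the brewery must at least compensate total damage at k*: 39 + 130 = 169.

169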